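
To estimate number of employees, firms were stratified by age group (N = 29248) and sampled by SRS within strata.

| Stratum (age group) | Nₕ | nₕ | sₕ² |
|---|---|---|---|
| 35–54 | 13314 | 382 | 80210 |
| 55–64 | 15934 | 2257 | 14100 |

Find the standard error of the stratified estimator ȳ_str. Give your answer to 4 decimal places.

6.6222

Var(ȳ_str) = Σₕ Wₕ²(1 − fₕ)sₕ²/nₕ with Wₕ = Nₕ/N, N = 29248.
35–54: Wₕ = 0.45521061; term = 0.45521061²·(1 − 0.02869160)·80210/382 = 42.261709.
55–64: Wₕ = 0.54478939; term = 0.54478939²·(1 − 0.14164679)·14100/2257 = 1.5915155.
Sum = 43.853225.
SE = √(43.853225) = 6.6222.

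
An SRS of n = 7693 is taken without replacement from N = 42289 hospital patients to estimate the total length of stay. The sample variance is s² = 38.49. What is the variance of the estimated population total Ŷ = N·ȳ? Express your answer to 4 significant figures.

7.320 × 10^6

Var(Ŷ) = N²·Var(ȳ) = N²·(1 − n/N)·s²/n.
f = 7693/42289 = 0.18191492; Var(ȳ) = 0.81808508·38.49/7693 = 0.0040930839.
Var(Ŷ) = 42289² · 0.0040930839 = 7.3199056 × 10^6.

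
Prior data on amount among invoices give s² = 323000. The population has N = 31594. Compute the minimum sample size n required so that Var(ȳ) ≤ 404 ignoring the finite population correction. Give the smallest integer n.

800

Without fpc, n₀ = s²/D = 323000/404 = 799.5050.
Rounding up, n = 800.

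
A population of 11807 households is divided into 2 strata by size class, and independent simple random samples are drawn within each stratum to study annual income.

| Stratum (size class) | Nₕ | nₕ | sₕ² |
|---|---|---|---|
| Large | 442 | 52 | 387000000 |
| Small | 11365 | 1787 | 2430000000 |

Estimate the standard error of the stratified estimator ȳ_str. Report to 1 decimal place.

Var(ȳ_str) = Σₕ Wₕ²(1 − fₕ)sₕ²/nₕ with Wₕ = Nₕ/N, N = 11807.
Large: Wₕ = 0.03743542; term = 0.03743542²·(1 − 0.11764706)·387000000/52 = 9202.7023.
Small: Wₕ = 0.96256458; term = 0.96256458²·(1 − 0.15723713)·2430000000/1787 = 1.0618101 × 10^6.
Sum = 1.0710128 × 10^6.
SE = √(1.0710128 × 10^6) = 1034.9.

1034.9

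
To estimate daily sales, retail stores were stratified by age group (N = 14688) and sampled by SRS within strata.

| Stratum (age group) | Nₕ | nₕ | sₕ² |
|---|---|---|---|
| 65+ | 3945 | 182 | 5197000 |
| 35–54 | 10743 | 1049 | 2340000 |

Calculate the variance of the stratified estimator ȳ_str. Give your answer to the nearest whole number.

3042

Var(ȳ_str) = Σₕ Wₕ²(1 − fₕ)sₕ²/nₕ with Wₕ = Nₕ/N, N = 14688.
65+: Wₕ = 0.26858660; term = 0.26858660²·(1 − 0.04613435)·5197000/182 = 1964.8854.
35–54: Wₕ = 0.73141340; term = 0.73141340²·(1 − 0.09764498)·2340000/1049 = 1076.8213.
Sum = 3041.7067.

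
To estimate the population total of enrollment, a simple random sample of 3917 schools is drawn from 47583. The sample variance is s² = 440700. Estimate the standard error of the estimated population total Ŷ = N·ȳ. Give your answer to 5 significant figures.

Var(Ŷ) = N²·Var(ȳ) = N²·(1 − n/N)·s²/n.
f = 3917/47583 = 0.08231932; Var(ȳ) = 0.91768068·440700/3917 = 103.24786.
Var(Ŷ) = 47583² · 103.24786 = 2.337678 × 10^11.
SE(Ŷ) = √(2.337678 × 10^11) = 483500.

483500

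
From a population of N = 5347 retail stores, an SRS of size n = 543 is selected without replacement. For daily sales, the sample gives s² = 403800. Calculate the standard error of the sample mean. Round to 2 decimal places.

Under SRS without replacement, Var(ȳ) = (1 − f)·s²/n with f = n/N = 543/5347 = 0.10155227.
Var(ȳ) = (1 − 0.10155227)·403800/543 = 0.89844773·743.64641 = 668.12743.
SE(ȳ) = √(668.12743) = 25.85.

25.85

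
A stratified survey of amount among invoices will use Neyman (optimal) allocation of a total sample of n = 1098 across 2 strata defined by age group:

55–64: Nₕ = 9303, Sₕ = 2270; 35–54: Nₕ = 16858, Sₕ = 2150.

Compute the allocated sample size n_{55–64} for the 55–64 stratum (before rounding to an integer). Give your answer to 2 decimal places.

Neyman allocation: nₕ = n·NₕSₕ / Σⱼ NⱼSⱼ.
Σ NⱼSⱼ = 9303·2270 + 16858·2150 = 5.736251 × 10^7.
n_{55–64} = 1098·9303·2270 / (5.736251 × 10^7) = 404.22.

404.22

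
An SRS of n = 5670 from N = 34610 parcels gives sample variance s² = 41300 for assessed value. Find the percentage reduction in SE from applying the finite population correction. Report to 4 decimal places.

f = n/N = 5670/34610 = 0.16382548.
SE_no-fpc = √(s²/n) = 2.6988795; SE_fpc = √((1−f)s²/n) = 2.467925.
Ratio = √(1−f) = 0.91442578. Reduction = 100·(1 − 0.91442578) = 8.5574%.

8.5574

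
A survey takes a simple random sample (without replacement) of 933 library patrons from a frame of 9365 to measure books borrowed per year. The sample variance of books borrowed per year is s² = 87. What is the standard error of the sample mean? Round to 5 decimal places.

Under SRS without replacement, Var(ȳ) = (1 − f)·s²/n with f = n/N = 933/9365 = 0.09962627.
Var(ȳ) = (1 − 0.09962627)·87/933 = 0.90037373·0.093247588 = 0.083957679.
SE(ȳ) = √(0.083957679) = 0.28975.

0.28975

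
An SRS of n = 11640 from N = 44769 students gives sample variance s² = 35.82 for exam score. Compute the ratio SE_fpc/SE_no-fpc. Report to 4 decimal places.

f = n/N = 11640/44769 = 0.26000134.
SE_no-fpc = √(s²/n) = 0.055473594; SE_fpc = √((1−f)s²/n) = 0.047720146.
Ratio = √(1−f) = 0.86023175.

0.8602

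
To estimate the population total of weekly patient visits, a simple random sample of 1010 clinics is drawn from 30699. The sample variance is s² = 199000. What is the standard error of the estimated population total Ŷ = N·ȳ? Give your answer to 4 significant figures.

Var(Ŷ) = N²·Var(ȳ) = N²·(1 − n/N)·s²/n.
f = 1010/30699 = 0.03290009; Var(ȳ) = 0.96709991·199000/1010 = 190.54741.
Var(Ŷ) = 30699² · 190.54741 = 1.7957733 × 10^11.
SE(Ŷ) = √(1.7957733 × 10^11) = 423800.

423800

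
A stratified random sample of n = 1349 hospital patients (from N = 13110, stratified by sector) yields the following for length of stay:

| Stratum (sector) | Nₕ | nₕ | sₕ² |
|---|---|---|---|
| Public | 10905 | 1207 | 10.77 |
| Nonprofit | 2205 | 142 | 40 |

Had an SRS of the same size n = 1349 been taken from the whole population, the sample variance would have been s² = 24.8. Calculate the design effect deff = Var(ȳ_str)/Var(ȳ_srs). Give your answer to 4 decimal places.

0.7850

Var(ȳ_str) = Σ Wₕ²(1−fₕ)sₕ²/nₕ with Wₕ = Nₕ/13110:
  Public: (10905/13110)²·(1−1207/10905)·10.77/1207 = 0.0054904874
  Nonprofit: (2205/13110)²·(1−142/2205)·40/142 = 0.0074554538
  → Var(ȳ_str) = 0.012945941.
Var(ȳ_srs) = (1 − 1349/13110)·24.8/1349 = 0.016492302.
deff = 0.012945941 / 0.016492302 = 0.7850.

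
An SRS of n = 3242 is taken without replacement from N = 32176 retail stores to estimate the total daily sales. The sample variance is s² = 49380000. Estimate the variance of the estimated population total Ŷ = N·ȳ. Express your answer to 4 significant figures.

1.418 × 10^13

Var(Ŷ) = N²·Var(ȳ) = N²·(1 − n/N)·s²/n.
f = 3242/32176 = 0.10075833; Var(ȳ) = 0.89924167·49380000/3242 = 13696.654.
Var(Ŷ) = 32176² · 13696.654 = 1.4180077 × 10^13.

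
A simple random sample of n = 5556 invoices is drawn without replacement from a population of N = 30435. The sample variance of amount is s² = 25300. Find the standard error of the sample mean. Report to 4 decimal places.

Under SRS without replacement, Var(ȳ) = (1 − f)·s²/n with f = n/N = 5556/30435 = 0.18255298.
Var(ȳ) = (1 − 0.18255298)·25300/5556 = 0.81744702·4.5536357 = 3.7223559.
SE(ȳ) = √(3.7223559) = 1.9293.

1.9293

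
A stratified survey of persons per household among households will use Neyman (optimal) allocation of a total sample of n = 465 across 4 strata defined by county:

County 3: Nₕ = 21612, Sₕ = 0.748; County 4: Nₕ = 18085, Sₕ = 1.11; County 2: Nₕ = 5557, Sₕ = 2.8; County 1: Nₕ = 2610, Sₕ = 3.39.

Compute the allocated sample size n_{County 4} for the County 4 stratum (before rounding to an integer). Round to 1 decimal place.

153.9

Neyman allocation: nₕ = n·NₕSₕ / Σⱼ NⱼSⱼ.
Σ NⱼSⱼ = 21612·0.748 + 18085·1.11 + 5557·2.8 + 2610·3.39 = 60647.626.
n_{County 4} = 465·18085·1.11 / 60647.626 = 153.9.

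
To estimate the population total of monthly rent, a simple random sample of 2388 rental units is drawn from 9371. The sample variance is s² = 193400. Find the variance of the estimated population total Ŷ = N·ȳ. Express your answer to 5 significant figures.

Var(Ŷ) = N²·Var(ȳ) = N²·(1 − n/N)·s²/n.
f = 2388/9371 = 0.25482873; Var(ȳ) = 0.74517127·193400/2388 = 60.350136.
Var(Ŷ) = 9371² · 60.350136 = 5.2996859 × 10^9.

5.2997 × 10^9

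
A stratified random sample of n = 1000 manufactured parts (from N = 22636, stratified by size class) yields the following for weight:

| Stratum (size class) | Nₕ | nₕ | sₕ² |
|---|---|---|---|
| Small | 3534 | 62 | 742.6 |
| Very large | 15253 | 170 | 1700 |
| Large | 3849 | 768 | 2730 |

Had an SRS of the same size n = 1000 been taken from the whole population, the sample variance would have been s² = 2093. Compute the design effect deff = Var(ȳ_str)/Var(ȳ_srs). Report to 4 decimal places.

2.4289

Var(ȳ_str) = Σ Wₕ²(1−fₕ)sₕ²/nₕ with Wₕ = Nₕ/22636:
  Small: (3534/22636)²·(1−62/3534)·742.6/62 = 0.28682047
  Very large: (15253/22636)²·(1−170/15253)·1700/170 = 4.489972
  Large: (3849/22636)²·(1−768/3849)·2730/768 = 0.082270032
  → Var(ȳ_str) = 4.8590625.
Var(ȳ_srs) = (1 − 1000/22636)·2093/1000 = 2.0005367.
deff = 4.8590625 / 2.0005367 = 2.4289.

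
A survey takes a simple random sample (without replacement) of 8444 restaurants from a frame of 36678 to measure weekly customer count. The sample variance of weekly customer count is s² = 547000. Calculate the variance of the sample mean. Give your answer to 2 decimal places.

49.87

Under SRS without replacement, Var(ȳ) = (1 − f)·s²/n with f = n/N = 8444/36678 = 0.23021975.
Var(ȳ) = (1 − 0.23021975)·547000/8444 = 0.76978025·64.779725 = 49.866153.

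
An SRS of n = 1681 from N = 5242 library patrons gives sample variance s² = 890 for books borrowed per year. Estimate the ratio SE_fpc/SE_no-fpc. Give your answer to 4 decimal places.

0.8242

f = n/N = 1681/5242 = 0.32067913.
SE_no-fpc = √(s²/n) = 0.72763092; SE_fpc = √((1−f)s²/n) = 0.59972013.
Ratio = √(1−f) = 0.82420924.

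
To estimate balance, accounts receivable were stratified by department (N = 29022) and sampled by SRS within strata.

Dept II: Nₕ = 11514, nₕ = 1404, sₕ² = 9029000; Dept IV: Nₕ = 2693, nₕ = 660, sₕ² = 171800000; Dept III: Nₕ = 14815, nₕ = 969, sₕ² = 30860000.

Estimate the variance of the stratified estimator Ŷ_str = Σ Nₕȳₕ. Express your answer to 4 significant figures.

8.707 × 10^12

Var(Ŷ_str) = Σₕ Nₕ²(1 − fₕ)sₕ²/nₕ.
Dept II: 11514²·(1 − 1404/11514)·9029000/1404 = 7.4860018 × 10^11.
Dept IV: 2693²·(1 − 660/2693)·171800000/660 = 1.425125 × 10^12.
Dept III: 14815²·(1 − 969/14815)·30860000/969 = 6.5327814 × 10^12.
Sum = 8.7065066 × 10^12.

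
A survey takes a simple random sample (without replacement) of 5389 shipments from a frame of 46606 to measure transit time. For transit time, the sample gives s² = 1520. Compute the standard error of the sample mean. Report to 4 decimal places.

Under SRS without replacement, Var(ȳ) = (1 − f)·s²/n with f = n/N = 5389/46606 = 0.11562889.
Var(ȳ) = (1 − 0.11562889)·1520/5389 = 0.88437111·0.28205604 = 0.24944221.
SE(ȳ) = √(0.24944221) = 0.4994.

0.4994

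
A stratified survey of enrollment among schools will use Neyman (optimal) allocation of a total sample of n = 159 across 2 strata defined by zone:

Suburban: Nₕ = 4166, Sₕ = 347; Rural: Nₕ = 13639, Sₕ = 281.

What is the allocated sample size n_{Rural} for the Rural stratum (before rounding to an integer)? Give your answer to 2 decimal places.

115.45

Neyman allocation: nₕ = n·NₕSₕ / Σⱼ NⱼSⱼ.
Σ NⱼSⱼ = 4166·347 + 13639·281 = 5.278161 × 10^6.
n_{Rural} = 159·13639·281 / (5.278161 × 10^6) = 115.45.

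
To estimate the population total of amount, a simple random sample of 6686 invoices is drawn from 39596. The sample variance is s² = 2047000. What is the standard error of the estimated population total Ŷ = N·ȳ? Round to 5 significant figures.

Var(Ŷ) = N²·Var(ȳ) = N²·(1 − n/N)·s²/n.
f = 6686/39596 = 0.16885544; Var(ȳ) = 0.83114456·2047000/6686 = 254.46499.
Var(Ŷ) = 39596² · 254.46499 = 3.9896121 × 10^11.
SE(Ŷ) = √(3.9896121 × 10^11) = 631630.

631630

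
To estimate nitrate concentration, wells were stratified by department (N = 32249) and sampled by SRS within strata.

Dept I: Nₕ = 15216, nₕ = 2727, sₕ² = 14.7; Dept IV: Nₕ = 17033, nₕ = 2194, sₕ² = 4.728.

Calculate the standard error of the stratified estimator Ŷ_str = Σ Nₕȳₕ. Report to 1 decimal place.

Var(Ŷ_str) = Σₕ Nₕ²(1 − fₕ)sₕ²/nₕ.
Dept I: 15216²·(1 − 2727/15216)·14.7/2727 = 1.0243783 × 10^6.
Dept IV: 17033²·(1 − 2194/17033)·4.728/2194 = 544673.98.
Sum = 1.5690523 × 10^6.
SE = √(1.5690523 × 10^6) = 1252.6.

1252.6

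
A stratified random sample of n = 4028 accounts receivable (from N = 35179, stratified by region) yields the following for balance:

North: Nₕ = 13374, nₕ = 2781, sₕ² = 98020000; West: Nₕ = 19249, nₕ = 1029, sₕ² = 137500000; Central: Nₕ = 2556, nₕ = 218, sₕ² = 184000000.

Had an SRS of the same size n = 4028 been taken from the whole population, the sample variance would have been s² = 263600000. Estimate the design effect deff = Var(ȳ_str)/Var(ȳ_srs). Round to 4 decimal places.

0.7934

Var(ȳ_str) = Σ Wₕ²(1−fₕ)sₕ²/nₕ with Wₕ = Nₕ/35179:
  North: (13374/35179)²·(1−2781/13374)·98020000/2781 = 4034.8465
  West: (19249/35179)²·(1−1029/19249)·137500000/1029 = 37868.394
  Central: (2556/35179)²·(1−218/2556)·184000000/218 = 4075.6765
  → Var(ȳ_str) = 45978.917.
Var(ȳ_srs) = (1 − 4028/35179)·263600000/4028 = 57948.8.
deff = 45978.917 / 57948.8 = 0.7934.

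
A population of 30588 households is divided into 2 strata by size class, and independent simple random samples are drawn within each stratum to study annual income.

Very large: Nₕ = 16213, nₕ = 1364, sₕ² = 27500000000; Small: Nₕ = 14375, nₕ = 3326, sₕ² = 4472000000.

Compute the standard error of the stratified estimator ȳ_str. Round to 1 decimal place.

2327.2

Var(ȳ_str) = Σₕ Wₕ²(1 − fₕ)sₕ²/nₕ with Wₕ = Nₕ/N, N = 30588.
Very large: Wₕ = 0.53004446; term = 0.53004446²·(1 − 0.08413002)·27500000000/1364 = 5.1877227 × 10^6.
Small: Wₕ = 0.46995554; term = 0.46995554²·(1 − 0.23137391)·4472000000/3326 = 228248.65.
Sum = 5.4159714 × 10^6.
SE = √(5.4159714 × 10^6) = 2327.2.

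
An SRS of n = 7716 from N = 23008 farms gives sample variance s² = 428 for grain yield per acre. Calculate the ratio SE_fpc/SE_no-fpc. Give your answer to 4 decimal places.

f = n/N = 7716/23008 = 0.33536161.
SE_no-fpc = √(s²/n) = 0.23551891; SE_fpc = √((1−f)s²/n) = 0.19200763.
Ratio = √(1−f) = 0.81525357.

0.8153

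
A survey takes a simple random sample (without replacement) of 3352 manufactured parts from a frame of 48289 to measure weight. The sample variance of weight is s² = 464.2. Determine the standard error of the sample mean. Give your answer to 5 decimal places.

Under SRS without replacement, Var(ȳ) = (1 − f)·s²/n with f = n/N = 3352/48289 = 0.06941539.
Var(ȳ) = (1 − 0.06941539)·464.2/3352 = 0.93058461·0.13848449 = 0.12887153.
SE(ȳ) = √(0.12887153) = 0.35899.

0.35899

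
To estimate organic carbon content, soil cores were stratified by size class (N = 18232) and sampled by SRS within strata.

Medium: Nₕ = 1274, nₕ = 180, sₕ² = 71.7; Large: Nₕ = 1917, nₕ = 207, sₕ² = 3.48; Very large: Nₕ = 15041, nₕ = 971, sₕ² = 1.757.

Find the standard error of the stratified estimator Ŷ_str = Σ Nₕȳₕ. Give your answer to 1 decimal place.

Var(Ŷ_str) = Σₕ Nₕ²(1 − fₕ)sₕ²/nₕ.
Medium: 1274²·(1 − 180/1274)·71.7/180 = 555179.47.
Large: 1917²·(1 − 207/1917)·3.48/207 = 55109.583.
Very large: 15041²·(1 − 971/15041)·1.757/971 = 382933.48.
Sum = 993222.53.
SE = √(993222.53) = 996.6.

996.6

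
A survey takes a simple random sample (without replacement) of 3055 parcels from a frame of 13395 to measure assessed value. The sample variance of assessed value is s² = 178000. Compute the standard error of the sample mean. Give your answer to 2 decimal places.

Under SRS without replacement, Var(ȳ) = (1 − f)·s²/n with f = n/N = 3055/13395 = 0.22807018.
Var(ȳ) = (1 − 0.22807018)·178000/3055 = 0.77192982·58.265139 = 44.976599.
SE(ȳ) = √(44.976599) = 6.71.

6.71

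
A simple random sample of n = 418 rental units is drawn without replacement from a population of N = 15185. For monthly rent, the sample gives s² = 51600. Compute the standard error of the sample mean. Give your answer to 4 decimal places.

10.9566

Under SRS without replacement, Var(ȳ) = (1 − f)·s²/n with f = n/N = 418/15185 = 0.02752716.
Var(ȳ) = (1 − 0.02752716)·51600/418 = 0.97247284·123.44498 = 120.04689.
SE(ȳ) = √(120.04689) = 10.9566.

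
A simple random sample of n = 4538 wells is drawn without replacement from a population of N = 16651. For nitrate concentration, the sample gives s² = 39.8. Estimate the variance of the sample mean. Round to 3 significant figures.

Under SRS without replacement, Var(ȳ) = (1 − f)·s²/n with f = n/N = 4538/16651 = 0.27253618.
Var(ȳ) = (1 − 0.27253618)·39.8/4538 = 0.72746382·0.0087703834 = 0.0063801366.

0.00638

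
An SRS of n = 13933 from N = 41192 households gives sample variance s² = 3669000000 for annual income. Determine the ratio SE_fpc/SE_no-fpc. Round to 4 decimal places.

f = n/N = 13933/41192 = 0.33824529.
SE_no-fpc = √(s²/n) = 513.15851; SE_fpc = √((1−f)s²/n) = 417.44576.
Ratio = √(1−f) = 0.81348307.

0.8135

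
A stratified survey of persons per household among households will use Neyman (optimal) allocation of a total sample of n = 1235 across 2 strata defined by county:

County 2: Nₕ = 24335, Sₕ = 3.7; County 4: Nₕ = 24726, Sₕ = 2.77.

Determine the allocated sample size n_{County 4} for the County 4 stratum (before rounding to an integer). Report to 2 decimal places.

533.57

Neyman allocation: nₕ = n·NₕSₕ / Σⱼ NⱼSⱼ.
Σ NⱼSⱼ = 24335·3.7 + 24726·2.77 = 158530.52.
n_{County 4} = 1235·24726·2.77 / 158530.52 = 533.57.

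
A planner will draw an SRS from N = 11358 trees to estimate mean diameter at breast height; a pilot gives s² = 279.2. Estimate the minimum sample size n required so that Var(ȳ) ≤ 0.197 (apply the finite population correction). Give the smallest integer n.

Without fpc, n₀ = s²/D = 279.2/0.197 = 1417.2589.
With fpc, (1 − n/N)·s²/n ≤ D requires n ≥ n₀/(1 + n₀/N) = 1417.2589/(1 + 1417.2589/11358) = 1260.0313.
Rounding up, n = 1261.

1261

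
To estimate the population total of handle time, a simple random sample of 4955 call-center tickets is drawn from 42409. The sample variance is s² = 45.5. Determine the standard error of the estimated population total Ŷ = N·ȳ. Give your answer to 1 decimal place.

3819.1

Var(Ŷ) = N²·Var(ȳ) = N²·(1 − n/N)·s²/n.
f = 4955/42409 = 0.11683841; Var(ȳ) = 0.88316159·45.5/4955 = 0.0081097583.
Var(Ŷ) = 42409² · 0.0081097583 = 1.4585589 × 10^7.
SE(Ŷ) = √(1.4585589 × 10^7) = 3819.1.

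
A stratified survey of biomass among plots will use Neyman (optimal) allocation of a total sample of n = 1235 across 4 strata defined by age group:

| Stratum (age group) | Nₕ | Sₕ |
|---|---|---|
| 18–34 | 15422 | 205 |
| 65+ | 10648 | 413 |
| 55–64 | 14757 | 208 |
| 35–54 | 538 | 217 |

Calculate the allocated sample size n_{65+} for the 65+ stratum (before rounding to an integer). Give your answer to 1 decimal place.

Neyman allocation: nₕ = n·NₕSₕ / Σⱼ NⱼSⱼ.
Σ NⱼSⱼ = 15422·205 + 10648·413 + 14757·208 + 538·217 = 1.0745336 × 10^7.
n_{65+} = 1235·10648·413 / (1.0745336 × 10^7) = 505.4.

505.4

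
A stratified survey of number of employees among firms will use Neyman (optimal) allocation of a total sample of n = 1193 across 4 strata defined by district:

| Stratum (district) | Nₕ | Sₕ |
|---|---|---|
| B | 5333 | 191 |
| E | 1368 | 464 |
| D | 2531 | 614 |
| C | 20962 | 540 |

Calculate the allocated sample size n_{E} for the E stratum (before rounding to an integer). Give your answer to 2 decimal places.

Neyman allocation: nₕ = n·NₕSₕ / Σⱼ NⱼSⱼ.
Σ NⱼSⱼ = 5333·191 + 1368·464 + 2531·614 + 20962·540 = 1.4526869 × 10^7.
n_{E} = 1193·1368·464 / (1.4526869 × 10^7) = 52.13.

52.13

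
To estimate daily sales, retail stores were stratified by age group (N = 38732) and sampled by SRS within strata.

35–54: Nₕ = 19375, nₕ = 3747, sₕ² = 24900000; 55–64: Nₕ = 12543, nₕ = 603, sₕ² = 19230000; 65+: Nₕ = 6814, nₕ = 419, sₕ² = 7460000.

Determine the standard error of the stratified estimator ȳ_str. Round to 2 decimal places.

Var(ȳ_str) = Σₕ Wₕ²(1 − fₕ)sₕ²/nₕ with Wₕ = Nₕ/N, N = 38732.
35–54: Wₕ = 0.50023237; term = 0.50023237²·(1 − 0.19339355)·24900000/3747 = 1341.2845.
55–64: Wₕ = 0.32384075; term = 0.32384075²·(1 − 0.04807462)·19230000/603 = 3183.6688.
65+: Wₕ = 0.17592688; term = 0.17592688²·(1 − 0.06149105)·7460000/419 = 517.16323.
Sum = 5042.1165.
SE = √(5042.1165) = 71.01.

71.01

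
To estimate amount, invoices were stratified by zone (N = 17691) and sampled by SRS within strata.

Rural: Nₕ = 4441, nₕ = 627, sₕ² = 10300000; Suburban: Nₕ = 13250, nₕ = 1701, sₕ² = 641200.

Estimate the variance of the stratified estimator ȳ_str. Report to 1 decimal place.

Var(ȳ_str) = Σₕ Wₕ²(1 − fₕ)sₕ²/nₕ with Wₕ = Nₕ/N, N = 17691.
Rural: Wₕ = 0.25103160; term = 0.25103160²·(1 − 0.14118442)·10300000/627 = 889.0504.
Suburban: Wₕ = 0.74896840; term = 0.74896840²·(1 − 0.12837736)·641200/1701 = 184.30822.
Sum = 1073.3586.

1073.4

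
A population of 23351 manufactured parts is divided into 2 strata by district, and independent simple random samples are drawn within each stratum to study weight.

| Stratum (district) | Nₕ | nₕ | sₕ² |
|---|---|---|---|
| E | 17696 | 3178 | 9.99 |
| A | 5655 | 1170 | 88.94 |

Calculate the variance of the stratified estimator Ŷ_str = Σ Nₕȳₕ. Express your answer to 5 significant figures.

Var(Ŷ_str) = Σₕ Nₕ²(1 − fₕ)sₕ²/nₕ.
E: 17696²·(1 − 3178/17696)·9.99/3178 = 807594.77.
A: 5655²·(1 − 1170/5655)·88.94/1170 = 1.9279969 × 10^6.
Sum = 2.7355917 × 10^6.

2.7356 × 10^6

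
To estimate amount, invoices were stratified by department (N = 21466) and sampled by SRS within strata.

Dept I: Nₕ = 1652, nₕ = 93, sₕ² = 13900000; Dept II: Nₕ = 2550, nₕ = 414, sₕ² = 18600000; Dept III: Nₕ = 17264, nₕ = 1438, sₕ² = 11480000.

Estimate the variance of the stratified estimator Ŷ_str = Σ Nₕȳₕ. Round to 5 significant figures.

2.8108 × 10^12

Var(Ŷ_str) = Σₕ Nₕ²(1 − fₕ)sₕ²/nₕ.
Dept I: 1652²·(1 − 93/1652)·13900000/93 = 3.8493554 × 10^11.
Dept II: 2550²·(1 − 414/2550)·18600000/414 = 2.447113 × 10^11.
Dept III: 17264²·(1 − 1438/17264)·11480000/1438 = 2.1812005 × 10^12.
Sum = 2.8108473 × 10^12.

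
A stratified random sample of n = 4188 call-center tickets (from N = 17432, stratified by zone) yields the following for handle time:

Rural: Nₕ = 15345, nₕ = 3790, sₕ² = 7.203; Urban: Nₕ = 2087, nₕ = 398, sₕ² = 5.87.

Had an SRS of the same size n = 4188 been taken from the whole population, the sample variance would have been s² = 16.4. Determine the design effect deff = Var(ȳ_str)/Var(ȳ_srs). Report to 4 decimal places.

0.4302

Var(ȳ_str) = Σ Wₕ²(1−fₕ)sₕ²/nₕ with Wₕ = Nₕ/17432:
  Rural: (15345/17432)²·(1−3790/15345)·7.203/3790 = 0.0011089619
  Urban: (2087/17432)²·(1−398/2087)·5.87/398 = 1.710853 × 10^-4
  → Var(ȳ_str) = 0.0012800472.
Var(ȳ_srs) = (1 − 4188/17432)·16.4/4188 = 0.0029751518.
deff = 0.0012800472 / 0.0029751518 = 0.4302.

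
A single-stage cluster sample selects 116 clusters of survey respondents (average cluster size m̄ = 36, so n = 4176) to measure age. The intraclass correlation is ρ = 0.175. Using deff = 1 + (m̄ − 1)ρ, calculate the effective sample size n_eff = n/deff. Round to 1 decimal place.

586.1

deff = 1 + (36 − 1)·0.175 = 1 + 6.125 = 7.125.
n_eff = 4176 / 7.125 = 586.1.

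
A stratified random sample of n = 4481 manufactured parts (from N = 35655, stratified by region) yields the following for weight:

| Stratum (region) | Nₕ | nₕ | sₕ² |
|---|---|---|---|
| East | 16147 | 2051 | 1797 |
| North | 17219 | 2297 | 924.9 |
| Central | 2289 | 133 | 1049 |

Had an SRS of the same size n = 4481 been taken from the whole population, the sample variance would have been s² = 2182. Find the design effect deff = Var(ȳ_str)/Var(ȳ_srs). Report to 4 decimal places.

0.6315

Var(ȳ_str) = Σ Wₕ²(1−fₕ)sₕ²/nₕ with Wₕ = Nₕ/35655:
  East: (16147/35655)²·(1−2051/16147)·1797/2051 = 0.15686616
  North: (17219/35655)²·(1−2297/17219)·924.9/2297 = 0.081381907
  Central: (2289/35655)²·(1−133/2289)·1049/133 = 0.030618049
  → Var(ȳ_str) = 0.26886612.
Var(ȳ_srs) = (1 − 4481/35655)·2182/4481 = 0.42574729.
deff = 0.26886612 / 0.42574729 = 0.6315.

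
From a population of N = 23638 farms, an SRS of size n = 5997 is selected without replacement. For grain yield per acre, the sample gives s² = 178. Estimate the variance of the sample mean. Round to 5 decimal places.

Under SRS without replacement, Var(ȳ) = (1 − f)·s²/n with f = n/N = 5997/23638 = 0.25370167.
Var(ȳ) = (1 − 0.25370167)·178/5997 = 0.74629833·0.029681507 = 0.02215126.

0.02215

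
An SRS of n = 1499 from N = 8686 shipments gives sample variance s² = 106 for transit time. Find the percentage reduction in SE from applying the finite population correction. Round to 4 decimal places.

f = n/N = 1499/8686 = 0.17257656.
SE_no-fpc = √(s²/n) = 0.26592068; SE_fpc = √((1−f)s²/n) = 0.24188895.
Ratio = √(1−f) = 0.90962819. Reduction = 100·(1 − 0.90962819) = 9.0372%.

9.0372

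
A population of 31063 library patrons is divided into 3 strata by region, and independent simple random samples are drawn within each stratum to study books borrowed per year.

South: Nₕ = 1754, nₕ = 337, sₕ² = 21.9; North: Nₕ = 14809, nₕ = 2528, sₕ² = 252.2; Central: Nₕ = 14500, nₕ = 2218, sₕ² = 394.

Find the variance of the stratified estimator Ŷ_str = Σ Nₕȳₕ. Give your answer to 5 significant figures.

4.9941 × 10^7

Var(Ŷ_str) = Σₕ Nₕ²(1 − fₕ)sₕ²/nₕ.
South: 1754²·(1 − 337/1754)·21.9/337 = 161515.29.
North: 14809²·(1 − 2528/14809)·252.2/2528 = 1.8143768 × 10^7.
Central: 14500²·(1 − 2218/14500)·394/2218 = 3.1635287 × 10^7.
Sum = 4.994057 × 10^7.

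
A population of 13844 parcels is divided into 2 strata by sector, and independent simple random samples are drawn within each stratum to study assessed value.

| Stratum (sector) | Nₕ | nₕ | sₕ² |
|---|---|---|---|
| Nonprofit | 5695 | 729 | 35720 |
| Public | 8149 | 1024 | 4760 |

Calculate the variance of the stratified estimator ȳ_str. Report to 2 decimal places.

Var(ȳ_str) = Σₕ Wₕ²(1 − fₕ)sₕ²/nₕ with Wₕ = Nₕ/N, N = 13844.
Nonprofit: Wₕ = 0.41136955; term = 0.41136955²·(1 − 0.12800702)·35720/729 = 7.230381.
Public: Wₕ = 0.58863045; term = 0.58863045²·(1 − 0.12565959)·4760/1024 = 1.4082281.
Sum = 8.6386091.

8.64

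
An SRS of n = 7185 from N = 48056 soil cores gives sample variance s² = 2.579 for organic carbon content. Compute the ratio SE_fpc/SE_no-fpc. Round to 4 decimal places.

0.9222

f = n/N = 7185/48056 = 0.14951307.
SE_no-fpc = √(s²/n) = 0.018945771; SE_fpc = √((1−f)s²/n) = 0.01747214.
Ratio = √(1−f) = 0.92221848.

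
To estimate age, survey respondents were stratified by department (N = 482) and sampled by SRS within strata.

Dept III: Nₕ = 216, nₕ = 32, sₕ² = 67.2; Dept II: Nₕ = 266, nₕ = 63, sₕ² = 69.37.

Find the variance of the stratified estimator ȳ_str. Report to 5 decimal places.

0.61518

Var(ȳ_str) = Σₕ Wₕ²(1 − fₕ)sₕ²/nₕ with Wₕ = Nₕ/N, N = 482.
Dept III: Wₕ = 0.44813278; term = 0.44813278²·(1 − 0.14814815)·67.2/32 = 0.35925001.
Dept II: Wₕ = 0.55186722; term = 0.55186722²·(1 − 0.23684211)·69.37/63 = 0.2559262.
Sum = 0.61517621.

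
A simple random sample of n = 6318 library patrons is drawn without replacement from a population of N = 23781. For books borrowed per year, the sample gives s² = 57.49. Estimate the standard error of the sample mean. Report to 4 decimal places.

Under SRS without replacement, Var(ȳ) = (1 − f)·s²/n with f = n/N = 6318/23781 = 0.26567428.
Var(ȳ) = (1 − 0.26567428)·57.49/6318 = 0.73432572·0.0090993985 = 0.0066819224.
SE(ȳ) = √(0.0066819224) = 0.0817.

0.0817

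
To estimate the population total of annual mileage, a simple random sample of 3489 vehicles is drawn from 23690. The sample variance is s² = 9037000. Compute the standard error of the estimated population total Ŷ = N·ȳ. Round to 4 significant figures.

Var(Ŷ) = N²·Var(ȳ) = N²·(1 − n/N)·s²/n.
f = 3489/23690 = 0.14727733; Var(ȳ) = 0.85272267·9037000/3489 = 2208.6715.
Var(Ŷ) = 23690² · 2208.6715 = 1.239542 × 10^12.
SE(Ŷ) = √(1.239542 × 10^12) = 1.113 × 10^6.

1.113 × 10^6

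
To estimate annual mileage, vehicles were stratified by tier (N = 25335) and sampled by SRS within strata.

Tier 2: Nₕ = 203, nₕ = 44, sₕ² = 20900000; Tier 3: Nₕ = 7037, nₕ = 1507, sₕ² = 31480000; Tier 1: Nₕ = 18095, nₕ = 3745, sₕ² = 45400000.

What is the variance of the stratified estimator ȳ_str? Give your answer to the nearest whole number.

6195

Var(ȳ_str) = Σₕ Wₕ²(1 − fₕ)sₕ²/nₕ with Wₕ = Nₕ/N, N = 25335.
Tier 2: Wₕ = 0.00801263; term = 0.00801263²·(1 − 0.21674877)·20900000/44 = 23.886084.
Tier 3: Wₕ = 0.27775804; term = 0.27775804²·(1 − 0.21415376)·31480000/1507 = 1266.4625.
Tier 1: Wₕ = 0.71422933; term = 0.71422933²·(1 − 0.20696325)·45400000/3745 = 4904.2511.
Sum = 6194.5997.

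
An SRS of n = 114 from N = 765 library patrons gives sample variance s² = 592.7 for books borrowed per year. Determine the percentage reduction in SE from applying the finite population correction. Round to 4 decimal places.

7.7514

f = n/N = 114/765 = 0.14901961.
SE_no-fpc = √(s²/n) = 2.2801585; SE_fpc = √((1−f)s²/n) = 2.1034143.
Ratio = √(1−f) = 0.92248598. Reduction = 100·(1 − 0.92248598) = 7.7514%.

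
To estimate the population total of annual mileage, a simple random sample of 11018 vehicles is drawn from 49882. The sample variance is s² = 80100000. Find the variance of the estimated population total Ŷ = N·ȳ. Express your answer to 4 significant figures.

1.409 × 10^13

Var(Ŷ) = N²·Var(ȳ) = N²·(1 − n/N)·s²/n.
f = 11018/49882 = 0.22088128; Var(ȳ) = 0.77911872·80100000/11018 = 5664.1323.
Var(Ŷ) = 49882² · 5664.1323 = 1.4093573 × 10^13.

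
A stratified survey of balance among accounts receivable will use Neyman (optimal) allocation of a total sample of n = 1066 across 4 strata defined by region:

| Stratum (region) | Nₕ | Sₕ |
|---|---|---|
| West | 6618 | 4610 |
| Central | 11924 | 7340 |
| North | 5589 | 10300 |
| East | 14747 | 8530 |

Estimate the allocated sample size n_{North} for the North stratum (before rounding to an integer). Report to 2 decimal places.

Neyman allocation: nₕ = n·NₕSₕ / Σⱼ NⱼSⱼ.
Σ NⱼSⱼ = 6618·4610 + 11924·7340 + 5589·10300 + 14747·8530 = 3.0138975 × 10^8.
n_{North} = 1066·5589·10300 / (3.0138975 × 10^8) = 203.61.

203.61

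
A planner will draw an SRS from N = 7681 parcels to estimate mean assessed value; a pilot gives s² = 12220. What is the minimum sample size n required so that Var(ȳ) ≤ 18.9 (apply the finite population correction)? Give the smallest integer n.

Without fpc, n₀ = s²/D = 12220/18.9 = 646.5608.
With fpc, (1 − n/N)·s²/n ≤ D requires n ≥ n₀/(1 + n₀/N) = 646.5608/(1 + 646.5608/7681) = 596.3611.
Rounding up, n = 597.

597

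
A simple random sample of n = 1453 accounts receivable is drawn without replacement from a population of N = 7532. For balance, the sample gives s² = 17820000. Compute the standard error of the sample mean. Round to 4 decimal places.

99.4906

Under SRS without replacement, Var(ȳ) = (1 − f)·s²/n with f = n/N = 1453/7532 = 0.19291025.
Var(ȳ) = (1 − 0.19291025)·17820000/1453 = 0.80708975·12264.281 = 9898.3753.
SE(ȳ) = √(9898.3753) = 99.4906.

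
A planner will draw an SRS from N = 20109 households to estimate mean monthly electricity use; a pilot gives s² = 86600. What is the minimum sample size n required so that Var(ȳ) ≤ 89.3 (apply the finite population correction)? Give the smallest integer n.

926

Without fpc, n₀ = s²/D = 86600/89.3 = 969.7648.
With fpc, (1 − n/N)·s²/n ≤ D requires n ≥ n₀/(1 + n₀/N) = 969.7648/(1 + 969.7648/20109) = 925.1491.
Rounding up, n = 926.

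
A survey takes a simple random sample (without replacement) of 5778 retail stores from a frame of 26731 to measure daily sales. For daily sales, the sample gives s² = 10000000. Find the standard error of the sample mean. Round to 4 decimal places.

36.8321

Under SRS without replacement, Var(ȳ) = (1 − f)·s²/n with f = n/N = 5778/26731 = 0.21615353.
Var(ȳ) = (1 − 0.21615353)·10000000/5778 = 0.78384647·1730.7027 = 1356.6052.
SE(ȳ) = √(1356.6052) = 36.8321.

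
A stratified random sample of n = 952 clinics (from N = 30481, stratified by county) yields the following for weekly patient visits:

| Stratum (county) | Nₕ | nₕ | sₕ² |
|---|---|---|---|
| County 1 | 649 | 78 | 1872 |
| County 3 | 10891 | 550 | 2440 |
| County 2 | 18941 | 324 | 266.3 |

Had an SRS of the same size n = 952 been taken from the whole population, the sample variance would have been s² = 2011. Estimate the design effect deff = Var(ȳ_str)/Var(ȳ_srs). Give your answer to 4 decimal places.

0.4199

Var(ȳ_str) = Σ Wₕ²(1−fₕ)sₕ²/nₕ with Wₕ = Nₕ/30481:
  County 1: (649/30481)²·(1−78/649)·1872/78 = 0.0095726818
  County 3: (10891/30481)²·(1−550/10891)·2440/550 = 0.53777302
  County 2: (18941/30481)²·(1−324/18941)·266.3/324 = 0.31194666
  → Var(ȳ_str) = 0.85929236.
Var(ȳ_srs) = (1 − 952/30481)·2011/952 = 2.0464194.
deff = 0.85929236 / 2.0464194 = 0.4199.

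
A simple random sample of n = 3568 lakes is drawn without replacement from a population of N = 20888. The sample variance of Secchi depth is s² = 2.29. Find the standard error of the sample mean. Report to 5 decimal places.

0.02307

Under SRS without replacement, Var(ȳ) = (1 − f)·s²/n with f = n/N = 3568/20888 = 0.17081578.
Var(ȳ) = (1 − 0.17081578)·2.29/3568 = 0.82918422·6.4181614 × 10^-4 = 5.3218382 × 10^-4.
SE(ȳ) = √(5.3218382 × 10^-4) = 0.02307.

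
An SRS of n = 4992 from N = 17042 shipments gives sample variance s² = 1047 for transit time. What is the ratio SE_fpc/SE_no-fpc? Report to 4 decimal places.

f = n/N = 4992/17042 = 0.29292337.
SE_no-fpc = √(s²/n) = 0.45796897; SE_fpc = √((1−f)s²/n) = 0.38509626.
Ratio = √(1−f) = 0.84087849.

0.8409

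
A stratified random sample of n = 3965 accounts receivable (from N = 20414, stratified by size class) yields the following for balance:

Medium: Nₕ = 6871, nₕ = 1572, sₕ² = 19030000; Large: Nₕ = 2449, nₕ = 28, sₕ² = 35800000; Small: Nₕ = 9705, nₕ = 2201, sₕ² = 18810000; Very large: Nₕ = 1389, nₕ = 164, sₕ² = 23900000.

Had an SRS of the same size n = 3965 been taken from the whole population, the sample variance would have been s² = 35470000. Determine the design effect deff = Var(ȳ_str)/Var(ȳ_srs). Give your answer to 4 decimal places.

Var(ȳ_str) = Σ Wₕ²(1−fₕ)sₕ²/nₕ with Wₕ = Nₕ/20414:
  Medium: (6871/20414)²·(1−1572/6871)·19030000/1572 = 1057.6547
  Large: (2449/20414)²·(1−28/2449)·35800000/28 = 18190.823
  Small: (9705/20414)²·(1−2201/9705)·18810000/2201 = 1493.4851
  Very large: (1389/20414)²·(1−164/1389)·23900000/164 = 595.02631
  → Var(ȳ_str) = 21336.989.
Var(ȳ_srs) = (1 − 3965/20414)·35470000/3965 = 7208.2425.
deff = 21336.989 / 7208.2425 = 2.9601.

2.9601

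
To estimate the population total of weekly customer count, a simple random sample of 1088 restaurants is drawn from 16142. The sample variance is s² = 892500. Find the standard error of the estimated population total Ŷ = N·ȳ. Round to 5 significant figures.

Var(Ŷ) = N²·Var(ȳ) = N²·(1 − n/N)·s²/n.
f = 1088/16142 = 0.06740181; Var(ȳ) = 0.93259819·892500/1088 = 765.02195.
Var(Ŷ) = 16142² · 765.02195 = 1.993373 × 10^11.
SE(Ŷ) = √(1.993373 × 10^11) = 446470.

446470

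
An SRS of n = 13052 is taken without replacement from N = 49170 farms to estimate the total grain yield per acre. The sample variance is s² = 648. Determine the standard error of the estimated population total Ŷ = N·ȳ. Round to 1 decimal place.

Var(Ŷ) = N²·Var(ȳ) = N²·(1 − n/N)·s²/n.
f = 13052/49170 = 0.26544641; Var(ȳ) = 0.73455359·648/13052 = 0.036468796.
Var(Ŷ) = 49170² · 0.036468796 = 8.8170203 × 10^7.
SE(Ŷ) = √(8.8170203 × 10^7) = 9389.9.

9389.9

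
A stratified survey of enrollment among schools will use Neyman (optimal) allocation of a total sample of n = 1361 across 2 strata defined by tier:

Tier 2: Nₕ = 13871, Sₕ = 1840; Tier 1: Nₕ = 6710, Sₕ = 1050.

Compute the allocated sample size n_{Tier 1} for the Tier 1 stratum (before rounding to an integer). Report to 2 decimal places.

294.43

Neyman allocation: nₕ = n·NₕSₕ / Σⱼ NⱼSⱼ.
Σ NⱼSⱼ = 13871·1840 + 6710·1050 = 3.256814 × 10^7.
n_{Tier 1} = 1361·6710·1050 / (3.256814 × 10^7) = 294.43.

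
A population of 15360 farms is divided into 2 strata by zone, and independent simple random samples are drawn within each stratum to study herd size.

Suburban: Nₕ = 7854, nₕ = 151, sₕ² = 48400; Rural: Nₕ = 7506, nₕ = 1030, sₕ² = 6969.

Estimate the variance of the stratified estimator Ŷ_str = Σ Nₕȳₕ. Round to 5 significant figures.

1.9721 × 10^10

Var(Ŷ_str) = Σₕ Nₕ²(1 − fₕ)sₕ²/nₕ.
Suburban: 7854²·(1 − 151/7854)·48400/151 = 1.9391848 × 10^10.
Rural: 7506²·(1 − 1030/7506)·6969/1030 = 3.2888846 × 10^8.
Sum = 1.9720736 × 10^10.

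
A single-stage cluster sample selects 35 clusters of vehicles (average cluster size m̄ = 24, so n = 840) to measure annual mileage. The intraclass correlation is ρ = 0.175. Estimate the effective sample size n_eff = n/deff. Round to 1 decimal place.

167.2

deff = 1 + (24 − 1)·0.175 = 1 + 4.025 = 5.025.
n_eff = 840 / 5.025 = 167.2.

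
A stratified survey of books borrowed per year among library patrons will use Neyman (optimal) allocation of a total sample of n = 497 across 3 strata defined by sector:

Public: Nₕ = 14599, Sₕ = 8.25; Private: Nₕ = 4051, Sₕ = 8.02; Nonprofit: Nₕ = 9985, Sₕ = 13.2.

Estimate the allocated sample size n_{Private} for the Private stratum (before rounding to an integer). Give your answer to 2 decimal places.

Neyman allocation: nₕ = n·NₕSₕ / Σⱼ NⱼSⱼ.
Σ NⱼSⱼ = 14599·8.25 + 4051·8.02 + 9985·13.2 = 284732.77.
n_{Private} = 497·4051·8.02 / 284732.77 = 56.71.

56.71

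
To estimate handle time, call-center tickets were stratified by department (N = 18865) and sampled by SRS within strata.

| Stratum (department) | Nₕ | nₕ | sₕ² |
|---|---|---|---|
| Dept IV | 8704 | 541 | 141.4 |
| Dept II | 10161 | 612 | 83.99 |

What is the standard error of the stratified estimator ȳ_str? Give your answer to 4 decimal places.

Var(ȳ_str) = Σₕ Wₕ²(1 − fₕ)sₕ²/nₕ with Wₕ = Nₕ/N, N = 18865.
Dept IV: Wₕ = 0.46138351; term = 0.46138351²·(1 − 0.06215533)·141.4/541 = 0.052180376.
Dept II: Wₕ = 0.53861649; term = 0.53861649²·(1 − 0.06023029)·83.99/612 = 0.037415959.
Sum = 0.089596335.
SE = √(0.089596335) = 0.2993.

0.2993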